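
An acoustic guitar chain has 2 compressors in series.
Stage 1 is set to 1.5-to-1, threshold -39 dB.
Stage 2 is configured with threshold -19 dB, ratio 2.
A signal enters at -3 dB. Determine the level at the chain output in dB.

Stage 1: -3 dB is 36 dB over -39 dB; at 1.5:1 that becomes 24 dB over, giving -15 dB.
Stage 2: overshoot 4 dB → 4/2 = 2 dB → -17 dB.

-17 dB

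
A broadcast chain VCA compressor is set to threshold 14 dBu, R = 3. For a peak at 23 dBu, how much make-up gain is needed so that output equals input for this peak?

6 dB

The peak compresses to 14 + 9/3 = 17 dBu.
To reach 23 dBu requires 23 − 17 = 6 dB of make-up.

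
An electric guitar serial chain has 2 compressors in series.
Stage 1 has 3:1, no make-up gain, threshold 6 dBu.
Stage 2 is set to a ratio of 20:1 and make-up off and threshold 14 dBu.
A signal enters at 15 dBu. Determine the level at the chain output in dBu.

9 dBu

Stage 1: 15 dBu is 9 dB over 6 dBu; at 3:1 that becomes 3 dB over, giving 9 dBu.
Stage 2: 9 dBu is at or below the 14 dBu threshold — no compression; output 9 dBu.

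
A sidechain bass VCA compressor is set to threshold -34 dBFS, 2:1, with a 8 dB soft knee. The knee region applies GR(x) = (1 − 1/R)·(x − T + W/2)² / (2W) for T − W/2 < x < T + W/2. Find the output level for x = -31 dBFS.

-32.53125 dBFS

x − T + W/2 = -31 − (-34) + 4 = 7.
GR = (1 − 1/2) × 7² / 16 = 0.5 × 49 / 16 = 1.53125 dB.
Output = -31 − 1.53125 = -32.53125 dBFS.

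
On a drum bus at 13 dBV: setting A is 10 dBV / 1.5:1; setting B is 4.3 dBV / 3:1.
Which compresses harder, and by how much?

A: 3 dB over, compressed to 2 dB over, so 1 dB of GR.
B: 8.7 dB over, compressed to 2.9 dB over, so 5.8 dB of GR.
B reduces 4.8 dB more.

B, by 4.8 dB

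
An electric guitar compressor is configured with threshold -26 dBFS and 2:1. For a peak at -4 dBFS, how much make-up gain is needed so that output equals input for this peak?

11 dB

Without make-up, output = threshold + overshoot/2 = -26 + 11 = -15 dBFS.
Gap to target: 11 dB.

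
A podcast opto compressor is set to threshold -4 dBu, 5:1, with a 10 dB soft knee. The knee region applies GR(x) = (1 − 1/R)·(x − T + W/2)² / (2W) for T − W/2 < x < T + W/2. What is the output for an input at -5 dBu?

-5.64 dBu

x − T + W/2 = -5 − (-4) + 5 = 4.
GR = (1 − 1/5) × 4² / 20 = 0.8 × 16 / 20 = 0.64 dB.
Output = -5 − 0.64 = -5.64 dBu.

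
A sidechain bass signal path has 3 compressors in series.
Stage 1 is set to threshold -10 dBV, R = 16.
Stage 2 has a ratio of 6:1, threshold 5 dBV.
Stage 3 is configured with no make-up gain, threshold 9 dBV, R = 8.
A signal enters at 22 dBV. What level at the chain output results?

-8 dBV

Stage 1: 32 dB above -10 dBV, reduced 16:1 to 2 dB above → -8 dBV.
Stage 2: -8 dBV is at or below the 5 dBV threshold — no compression; output -8 dBV.
Stage 3: -8 dBV is at or below the 9 dBV threshold — no compression; output -8 dBV.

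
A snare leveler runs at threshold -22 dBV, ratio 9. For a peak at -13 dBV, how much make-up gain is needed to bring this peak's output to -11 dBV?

Without make-up, output = threshold + overshoot/9 = -22 + 1 = -21 dBV.
Gap to target: 10 dB.

10 dB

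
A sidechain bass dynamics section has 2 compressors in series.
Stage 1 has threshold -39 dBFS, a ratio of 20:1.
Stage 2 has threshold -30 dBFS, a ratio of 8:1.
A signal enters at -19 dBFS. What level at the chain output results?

-38 dBFS

Stage 1: 20 dB above -39 dBFS, reduced 20:1 to 1 dB above → -38 dBFS.
Stage 2: -38 dBFS ≤ -30 dBFS, so stage 2 doesn't engage; output -38 dBFS.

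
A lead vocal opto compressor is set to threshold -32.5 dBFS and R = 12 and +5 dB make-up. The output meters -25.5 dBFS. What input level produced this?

Before make-up, the level was -25.5 − 5 = -30.5 dBFS.
The compressed level sits -30.5 − (-32.5) = 2 dB over threshold.
Input overshoot = R × output overshoot = 24 dB → input = -32.5 + 24 = -8.5 dBFS.

-8.5 dBFS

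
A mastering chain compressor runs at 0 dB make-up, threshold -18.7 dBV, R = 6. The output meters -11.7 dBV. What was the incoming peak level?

Post-compression overshoot = -11.7 − (-18.7) = 7 dB.
Input overshoot = R × output overshoot = 42 dB → input = -18.7 + 42 = 23.3 dBV.

23.3 dBV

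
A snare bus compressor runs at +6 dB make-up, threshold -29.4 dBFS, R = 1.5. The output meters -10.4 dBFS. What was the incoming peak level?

Before make-up, the level was -10.4 − 6 = -16.4 dBFS.
Post-compression overshoot = -16.4 − (-29.4) = 13 dB.
Undo the ratio: input overshoot = 13 × 1.5 = 19.5 dB, giving input = -9.9 dBFS.

-9.9 dBFS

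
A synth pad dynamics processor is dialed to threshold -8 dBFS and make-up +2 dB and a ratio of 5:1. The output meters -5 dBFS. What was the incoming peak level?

-3 dBFS

Remove make-up: -5 − 2 = -7 dBFS.
That's 1 dB above the -8 dBFS threshold.
Before 5:1 compression the overshoot was 1 × 5 = 5 dB, so input = -8 + 5 = -3 dBFS.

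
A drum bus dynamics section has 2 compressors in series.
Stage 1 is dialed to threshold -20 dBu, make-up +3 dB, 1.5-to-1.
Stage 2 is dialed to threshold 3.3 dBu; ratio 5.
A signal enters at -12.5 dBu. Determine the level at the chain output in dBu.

-12 dBu

Stage 1: overshoot 7.5 dB → 7.5/1.5 = 5 dB → -15 dBu; +3 dB make-up → -12 dBu.
Stage 2: -12 dBu is at or below the 3.3 dBu threshold — no compression; output -12 dBu.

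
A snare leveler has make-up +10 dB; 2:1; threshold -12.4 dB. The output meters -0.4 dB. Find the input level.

-8.4 dB

Remove make-up: -0.4 − 10 = -10.4 dB.
Post-compression overshoot = -10.4 − (-12.4) = 2 dB.
Before 2:1 compression the overshoot was 2 × 2 = 4 dB, so input = -12.4 + 4 = -8.4 dB.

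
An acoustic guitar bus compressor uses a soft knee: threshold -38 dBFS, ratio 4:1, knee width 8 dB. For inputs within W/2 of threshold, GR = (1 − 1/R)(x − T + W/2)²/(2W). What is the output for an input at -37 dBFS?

x − T + W/2 = -37 − (-38) + 4 = 5.
GR = (1 − 1/4) × 5² / 16 = 0.75 × 25 / 16 = 1.171875 dB.
Output = -37 − 1.171875 = -38.171875 dBFS.

-38.171875 dBFS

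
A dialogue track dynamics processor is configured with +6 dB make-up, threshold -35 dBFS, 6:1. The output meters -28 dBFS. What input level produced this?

Before make-up, the level was -28 − 6 = -34 dBFS.
Post-compression overshoot = -34 − (-35) = 1 dB.
Input overshoot = R × output overshoot = 6 dB → input = -35 + 6 = -29 dBFS.

-29 dBFS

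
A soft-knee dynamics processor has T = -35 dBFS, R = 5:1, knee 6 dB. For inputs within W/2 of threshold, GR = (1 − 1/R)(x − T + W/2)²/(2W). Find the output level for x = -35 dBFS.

-35.6 dBFS

x − T + W/2 = -35 − (-35) + 3 = 3.
GR = (1 − 1/5) × 3² / 12 = 0.8 × 9 / 12 = 0.6 dB.
Output = -35 − 0.6 = -35.6 dBFS.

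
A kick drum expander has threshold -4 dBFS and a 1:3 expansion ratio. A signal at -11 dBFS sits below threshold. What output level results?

Undershoot = (-4) − (-11) = 7 dB.
At 1:3, that expands to 21 dB under threshold.
Output = -4 − 21 = -25 dBFS.

-25 dBFS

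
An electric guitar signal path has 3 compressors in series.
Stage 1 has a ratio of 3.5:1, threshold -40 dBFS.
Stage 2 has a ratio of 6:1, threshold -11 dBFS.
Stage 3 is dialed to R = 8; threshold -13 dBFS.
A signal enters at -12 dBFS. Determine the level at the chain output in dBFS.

Stage 1: 28 dB above -40 dBFS, reduced 3.5:1 to 8 dB above → -32 dBFS.
Stage 2: -32 dBFS is at or below the -11 dBFS threshold — no compression; output -32 dBFS.
Stage 3: -32 dBFS ≤ -13 dBFS, so stage 3 doesn't engage; output -32 dBFS.

-32 dBFS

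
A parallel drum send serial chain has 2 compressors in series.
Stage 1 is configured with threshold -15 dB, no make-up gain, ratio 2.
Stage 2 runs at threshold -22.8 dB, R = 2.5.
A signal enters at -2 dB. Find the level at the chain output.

Stage 1: overshoot 13 dB → 13/2 = 6.5 dB → -8.5 dB.
Stage 2: overshoot 14.3 dB → 14.3/2.5 = 5.72 dB → -17.08 dB.

-17.08 dB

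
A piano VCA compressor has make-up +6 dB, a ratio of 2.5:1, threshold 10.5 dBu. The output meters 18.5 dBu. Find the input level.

15.5 dBu

Remove make-up: 18.5 − 6 = 12.5 dBu.
The compressed level sits 12.5 − 10.5 = 2 dB over threshold.
Input overshoot = R × output overshoot = 5 dB → input = 10.5 + 5 = 15.5 dBu.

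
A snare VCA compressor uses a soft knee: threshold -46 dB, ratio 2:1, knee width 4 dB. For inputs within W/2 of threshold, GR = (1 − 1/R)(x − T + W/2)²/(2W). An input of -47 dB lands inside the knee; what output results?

x − T + W/2 = -47 − (-46) + 2 = 1.
GR = (1 − 1/2) × 1² / 8 = 0.5 × 1 / 8 = 0.0625 dB.
Output = -47 − 0.0625 = -47.0625 dB.

-47.0625 dB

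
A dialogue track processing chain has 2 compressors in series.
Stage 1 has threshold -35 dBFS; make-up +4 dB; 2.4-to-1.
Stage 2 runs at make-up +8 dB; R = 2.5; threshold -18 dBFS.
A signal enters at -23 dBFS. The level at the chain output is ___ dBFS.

Stage 1: overshoot 12 dB → 12/2.4 = 5 dB → -30 dBFS; +4 dB make-up → -26 dBFS.
Stage 2: -26 dBFS ≤ -18 dBFS, so stage 2 doesn't engage; make-up brings it to -18 dBFS.

-18 dBFS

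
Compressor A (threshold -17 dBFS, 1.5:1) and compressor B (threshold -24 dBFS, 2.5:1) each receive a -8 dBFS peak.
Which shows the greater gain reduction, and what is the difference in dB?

B, by 6.6 dB

A: GR = 9 − 9/1.5 = 3 dB.
B: GR = 16 − 16/2.5 = 9.6 dB.
Difference: 6.6 dB in favour of B.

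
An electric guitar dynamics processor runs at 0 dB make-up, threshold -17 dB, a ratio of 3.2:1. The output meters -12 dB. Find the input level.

Post-compression overshoot = -12 − (-17) = 5 dB.
Before 3.2:1 compression the overshoot was 5 × 3.2 = 16 dB, so input = -17 + 16 = -1 dB.

-1 dB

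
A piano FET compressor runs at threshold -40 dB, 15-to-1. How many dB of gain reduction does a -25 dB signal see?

14 dB

The signal is 15 dB above threshold.
A 15:1 ratio leaves 1 dB of that excess.
GR = overshoot in − overshoot out = 15 − 1 = 14 dB.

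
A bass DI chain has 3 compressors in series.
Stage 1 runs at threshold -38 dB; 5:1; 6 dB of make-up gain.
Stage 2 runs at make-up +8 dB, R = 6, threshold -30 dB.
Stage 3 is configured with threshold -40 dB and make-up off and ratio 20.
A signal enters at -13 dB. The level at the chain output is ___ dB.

Stage 1: 25 dB above -38 dB, reduced 5:1 to 5 dB above → -33 dB; +6 dB make-up → -27 dB.
Stage 2: -27 dB is 3 dB over -30 dB; at 6:1 that becomes 0.5 dB over, giving -29.5 dB; +8 dB make-up → -21.5 dB.
Stage 3: -21.5 dB is 18.5 dB over -40 dB; at 20:1 that becomes 0.925 dB over, giving -39.075 dB.

-39.075 dB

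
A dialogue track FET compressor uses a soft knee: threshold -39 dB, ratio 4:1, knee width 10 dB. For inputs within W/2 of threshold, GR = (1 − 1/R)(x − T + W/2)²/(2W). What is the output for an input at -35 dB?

-38.0375 dB

x − T + W/2 = -35 − (-39) + 5 = 9.
GR = (1 − 1/4) × 9² / 20 = 0.75 × 81 / 20 = 3.0375 dB.
Output = -35 − 3.0375 = -38.0375 dB.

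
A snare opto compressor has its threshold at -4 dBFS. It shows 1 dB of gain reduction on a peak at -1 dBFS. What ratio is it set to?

Input overshoot = -1 − (-4) = 3 dB.
Output overshoot = 3 − 1 = 2 dB.
Ratio = input overshoot / output overshoot = 3 / 2 = 1.5.

1.5:1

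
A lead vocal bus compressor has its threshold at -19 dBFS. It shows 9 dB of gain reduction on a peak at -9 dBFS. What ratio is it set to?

Input overshoot = -9 − (-19) = 10 dB.
Output overshoot = 10 − 9 = 1 dB.
Ratio = input overshoot / output overshoot = 10 / 1 = 10.

10:1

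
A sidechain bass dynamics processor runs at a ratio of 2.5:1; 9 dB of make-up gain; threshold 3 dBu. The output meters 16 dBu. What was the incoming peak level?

13 dBu

Stripping the +9 dB make-up gives 7 dBu at the gain stage.
That's 4 dB above the 3 dBu threshold.
Input overshoot = R × output overshoot = 10 dB → input = 3 + 10 = 13 dBu.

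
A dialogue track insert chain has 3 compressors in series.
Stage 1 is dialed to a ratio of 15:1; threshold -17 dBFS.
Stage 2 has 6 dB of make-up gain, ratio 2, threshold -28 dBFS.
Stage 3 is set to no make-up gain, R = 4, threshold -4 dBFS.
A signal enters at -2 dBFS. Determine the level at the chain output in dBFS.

Stage 1: -2 dBFS is 15 dB over -17 dBFS; at 15:1 that becomes 1 dB over, giving -16 dBFS.
Stage 2: 12 dB above -28 dBFS, reduced 2:1 to 6 dB above → -22 dBFS; +6 dB make-up → -16 dBFS.
Stage 3: below threshold (-16 ≤ -4); passes unchanged; output -16 dBFS.

-16 dBFS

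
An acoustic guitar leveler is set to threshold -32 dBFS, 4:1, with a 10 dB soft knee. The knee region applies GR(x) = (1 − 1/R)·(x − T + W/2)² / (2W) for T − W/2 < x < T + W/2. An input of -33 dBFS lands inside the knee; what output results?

-33.6 dBFS

x − T + W/2 = -33 − (-32) + 5 = 4.
GR = (1 − 1/4) × 4² / 20 = 0.75 × 16 / 20 = 0.6 dB.
Output = -33 − 0.6 = -33.6 dBFS.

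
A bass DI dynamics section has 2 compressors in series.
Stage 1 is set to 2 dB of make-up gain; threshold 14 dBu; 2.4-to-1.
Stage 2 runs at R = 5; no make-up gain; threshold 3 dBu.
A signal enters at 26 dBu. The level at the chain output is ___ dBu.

Stage 1: 12 dB above 14 dBu, reduced 2.4:1 to 5 dB above → 19 dBu; +2 dB make-up → 21 dBu.
Stage 2: 21 dBu is 18 dB over 3 dBu; at 5:1 that becomes 3.6 dB over, giving 6.6 dBu.

6.6 dBu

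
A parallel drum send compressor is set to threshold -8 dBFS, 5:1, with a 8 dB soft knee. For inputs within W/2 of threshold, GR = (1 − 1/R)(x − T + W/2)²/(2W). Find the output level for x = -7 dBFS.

x − T + W/2 = -7 − (-8) + 4 = 5.
GR = (1 − 1/5) × 5² / 16 = 0.8 × 25 / 16 = 1.25 dB.
Output = -7 − 1.25 = -8.25 dBFS.

-8.25 dBFS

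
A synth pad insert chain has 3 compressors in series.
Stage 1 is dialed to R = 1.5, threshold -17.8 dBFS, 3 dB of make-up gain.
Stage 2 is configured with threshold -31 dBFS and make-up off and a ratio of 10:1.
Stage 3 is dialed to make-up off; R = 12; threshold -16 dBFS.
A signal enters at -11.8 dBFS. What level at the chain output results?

Stage 1: overshoot 6 dB → 6/1.5 = 4 dB → -13.8 dBFS; +3 dB make-up → -10.8 dBFS.
Stage 2: overshoot 20.2 dB → 20.2/10 = 2.02 dB → -28.98 dBFS.
Stage 3: -28.98 dBFS is at or below the -16 dBFS threshold — no compression; output -28.98 dBFS.

-28.98 dBFS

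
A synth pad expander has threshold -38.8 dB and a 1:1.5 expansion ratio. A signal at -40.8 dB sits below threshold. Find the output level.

-41.8 dB

The input is 2 dB below the -38.8 dB threshold.
A 1:1.5 expander multiplies undershoot by 1.5: 2 × 1.5 = 3 dB below threshold.
Output = -38.8 − 3 = -41.8 dB.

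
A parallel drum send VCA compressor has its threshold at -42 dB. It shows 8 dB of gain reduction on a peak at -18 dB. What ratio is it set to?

Input overshoot = -18 − (-42) = 24 dB.
Output overshoot = 24 − 8 = 16 dB.
Ratio = input overshoot / output overshoot = 24 / 16 = 1.5.

1.5:1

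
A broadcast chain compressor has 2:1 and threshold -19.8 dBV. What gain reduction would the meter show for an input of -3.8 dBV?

8 dB

Overshoot = -3.8 − (-19.8) = 16 dB.
After 2:1 compression the overshoot becomes 16/2 = 8 dB.
GR = overshoot in − overshoot out = 16 − 8 = 8 dB.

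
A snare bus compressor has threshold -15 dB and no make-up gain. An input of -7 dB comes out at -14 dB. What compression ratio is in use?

8:1

Input overshoot = -7 − (-15) = 8 dB; output overshoot = -14 − (-15) = 1 dB.
Ratio = 8 / 1 = 8.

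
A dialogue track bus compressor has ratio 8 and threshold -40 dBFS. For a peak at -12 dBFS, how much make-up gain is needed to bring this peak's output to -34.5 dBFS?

The peak compresses to -40 + 28/8 = -36.5 dBFS.
To reach -34.5 dBFS requires -34.5 − (-36.5) = 2 dB of make-up.

2 dB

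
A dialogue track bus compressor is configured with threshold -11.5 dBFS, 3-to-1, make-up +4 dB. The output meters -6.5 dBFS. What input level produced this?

Remove make-up: -6.5 − 4 = -10.5 dBFS.
That's 1 dB above the -11.5 dBFS threshold.
Before 3:1 compression the overshoot was 1 × 3 = 3 dB, so input = -11.5 + 3 = -8.5 dBFS.

-8.5 dBFS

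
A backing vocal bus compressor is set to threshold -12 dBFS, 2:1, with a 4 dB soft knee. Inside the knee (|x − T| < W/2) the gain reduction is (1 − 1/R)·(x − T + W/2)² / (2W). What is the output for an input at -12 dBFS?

x − T + W/2 = -12 − (-12) + 2 = 2.
GR = (1 − 1/2) × 2² / 8 = 0.5 × 4 / 8 = 0.25 dB.
Output = -12 − 0.25 = -12.25 dBFS.

-12.25 dBFS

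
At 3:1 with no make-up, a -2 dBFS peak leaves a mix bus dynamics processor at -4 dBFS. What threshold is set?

Gain reduction = -2 − (-4) = 2 dB; output overshoot = GR / (R − 1) = 2 / 2 = 1 dB.
Threshold = output − output overshoot = -4 − 1 = -5 dBFS.

-5 dBFS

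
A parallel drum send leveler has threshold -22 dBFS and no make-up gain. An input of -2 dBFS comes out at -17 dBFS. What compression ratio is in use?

Input overshoot = -2 − (-22) = 20 dB; output overshoot = -17 − (-22) = 5 dB.
Ratio = 20 / 5 = 4.

4:1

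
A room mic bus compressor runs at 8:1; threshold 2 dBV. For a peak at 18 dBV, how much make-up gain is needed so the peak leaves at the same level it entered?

The peak compresses to 2 + 16/8 = 4 dBV.
To reach 18 dBV requires 18 − 4 = 14 dB of make-up.

14 dB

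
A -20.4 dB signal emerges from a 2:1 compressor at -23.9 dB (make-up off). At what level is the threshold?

Let T be the threshold. Output overshoot = (input overshoot)/R, so -23.9 − T = (-20.4 − T)/2.
2·(-23.9 − T) = -20.4 − T → 1·T = -47.8 − (-20.4) = -27.4.
T = -27.4/1 = -27.4 dB.

-27.4 dB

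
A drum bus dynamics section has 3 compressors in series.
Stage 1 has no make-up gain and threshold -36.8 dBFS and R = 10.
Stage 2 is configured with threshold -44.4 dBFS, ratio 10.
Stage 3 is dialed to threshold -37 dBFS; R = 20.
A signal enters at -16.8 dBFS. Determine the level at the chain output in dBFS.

-43.44 dBFS

Stage 1: overshoot 20 dB → 20/10 = 2 dB → -34.8 dBFS.
Stage 2: 9.6 dB above -44.4 dBFS, reduced 10:1 to 0.96 dB above → -43.44 dBFS.
Stage 3: -43.44 dBFS is at or below the -37 dBFS threshold — no compression; output -43.44 dBFS.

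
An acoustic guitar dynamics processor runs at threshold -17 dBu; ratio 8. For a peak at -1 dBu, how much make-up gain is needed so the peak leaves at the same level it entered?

14 dB

Without make-up, output = threshold + overshoot/8 = -17 + 2 = -15 dBu.
Gap to target: 14 dB.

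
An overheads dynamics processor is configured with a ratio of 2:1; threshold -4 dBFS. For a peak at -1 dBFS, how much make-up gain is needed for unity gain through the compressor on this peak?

The peak compresses to -4 + 3/2 = -2.5 dBFS.
To reach -1 dBFS requires -1 − (-2.5) = 1.5 dB of make-up.

1.5 dB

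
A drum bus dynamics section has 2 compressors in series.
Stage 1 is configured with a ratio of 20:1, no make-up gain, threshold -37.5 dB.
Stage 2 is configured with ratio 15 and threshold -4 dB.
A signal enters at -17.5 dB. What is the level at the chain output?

-36.5 dB

Stage 1: overshoot 20 dB → 20/20 = 1 dB → -36.5 dB.
Stage 2: -36.5 dB is at or below the -4 dB threshold — no compression; output -36.5 dB.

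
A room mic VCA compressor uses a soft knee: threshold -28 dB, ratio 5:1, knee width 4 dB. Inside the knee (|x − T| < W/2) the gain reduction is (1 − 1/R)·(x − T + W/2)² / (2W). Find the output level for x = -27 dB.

x − T + W/2 = -27 − (-28) + 2 = 3.
GR = (1 − 1/5) × 3² / 8 = 0.8 × 9 / 8 = 0.9 dB.
Output = -27 − 0.9 = -27.9 dB.

-27.9 dB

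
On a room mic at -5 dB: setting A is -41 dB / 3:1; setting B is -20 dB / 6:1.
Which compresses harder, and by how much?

A, by 11.5 dB

A: 36 dB over, compressed to 12 dB over, so 24 dB of GR.
B: 15 dB over, compressed to 2.5 dB over, so 12.5 dB of GR.
A reduces 11.5 dB more.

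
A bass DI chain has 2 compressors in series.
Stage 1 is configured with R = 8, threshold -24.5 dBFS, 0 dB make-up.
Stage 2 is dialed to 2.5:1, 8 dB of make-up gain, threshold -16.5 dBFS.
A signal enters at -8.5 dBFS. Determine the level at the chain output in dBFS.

Stage 1: 16 dB above -24.5 dBFS, reduced 8:1 to 2 dB above → -22.5 dBFS.
Stage 2: -22.5 dBFS is at or below the -16.5 dBFS threshold — no compression; make-up brings it to -14.5 dBFS.

-14.5 dBFS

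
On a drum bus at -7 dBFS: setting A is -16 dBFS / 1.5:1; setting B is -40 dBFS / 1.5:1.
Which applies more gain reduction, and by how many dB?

B, by 8 dB

A: overshoot 9 dB → output overshoot 6 dB → GR 3 dB.
B: overshoot 33 dB → output overshoot 22 dB → GR 11 dB.
Difference: 8 dB in favour of B.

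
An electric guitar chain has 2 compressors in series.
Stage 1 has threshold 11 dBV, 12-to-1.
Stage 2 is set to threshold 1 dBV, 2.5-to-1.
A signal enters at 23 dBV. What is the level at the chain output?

Stage 1: overshoot 12 dB → 12/12 = 1 dB → 12 dBV.
Stage 2: 12 dBV is 11 dB over 1 dBV; at 2.5:1 that becomes 4.4 dB over, giving 5.4 dBV.

5.4 dBV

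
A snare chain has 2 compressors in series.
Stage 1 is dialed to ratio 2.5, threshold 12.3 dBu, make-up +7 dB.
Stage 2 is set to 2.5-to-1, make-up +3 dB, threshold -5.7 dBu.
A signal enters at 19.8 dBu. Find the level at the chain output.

8.5 dBu

Stage 1: 7.5 dB above 12.3 dBu, reduced 2.5:1 to 3 dB above → 15.3 dBu; +7 dB make-up → 22.3 dBu.
Stage 2: 22.3 dBu is 28 dB over -5.7 dBu; at 2.5:1 that becomes 11.2 dB over, giving 5.5 dBu; +3 dB make-up → 8.5 dBu.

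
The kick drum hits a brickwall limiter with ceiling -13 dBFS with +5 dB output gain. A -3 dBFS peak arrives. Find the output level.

At ∞:1, everything above -13 dBFS is held at the ceiling.
Output gain then adds 5 dB: -13 + 5 = -8 dBFS.

-8 dBFS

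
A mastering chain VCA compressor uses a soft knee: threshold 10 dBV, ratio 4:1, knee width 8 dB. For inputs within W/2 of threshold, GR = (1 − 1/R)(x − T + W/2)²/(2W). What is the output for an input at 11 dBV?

9.828125 dBV

x − T + W/2 = 11 − 10 + 4 = 5.
GR = (1 − 1/4) × 5² / 16 = 0.75 × 25 / 16 = 1.171875 dB.
Output = 11 − 1.171875 = 9.828125 dBV.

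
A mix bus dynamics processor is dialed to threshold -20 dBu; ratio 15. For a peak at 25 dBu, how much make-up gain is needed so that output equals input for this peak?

Overshoot 45 dB → 45/15 = 3 dB after compression, so the compressed level is -20 + 3 = -17 dBu.
Make-up = target − compressed = 25 − (-17) = 42 dB.

42 dB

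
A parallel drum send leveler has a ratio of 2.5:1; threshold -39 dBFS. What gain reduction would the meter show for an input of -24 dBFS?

Overshoot = -24 − (-39) = 15 dB.
A 2.5:1 ratio leaves 6 dB of that excess.
GR = overshoot in − overshoot out = 15 − 6 = 9 dB.

9 dB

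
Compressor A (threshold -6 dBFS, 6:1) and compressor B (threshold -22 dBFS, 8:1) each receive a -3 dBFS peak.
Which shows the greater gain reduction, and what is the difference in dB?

A: GR = 3 − 3/6 = 2.5 dB.
B: GR = 19 − 19/8 = 16.625 dB.
B reduces 14.125 dB more.

B, by 14.125 dB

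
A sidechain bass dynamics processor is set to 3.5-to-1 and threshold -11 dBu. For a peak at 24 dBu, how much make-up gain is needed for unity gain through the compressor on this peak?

25 dB

The peak compresses to -11 + 35/3.5 = -1 dBu.
To reach 24 dBu requires 24 − (-1) = 25 dB of make-up.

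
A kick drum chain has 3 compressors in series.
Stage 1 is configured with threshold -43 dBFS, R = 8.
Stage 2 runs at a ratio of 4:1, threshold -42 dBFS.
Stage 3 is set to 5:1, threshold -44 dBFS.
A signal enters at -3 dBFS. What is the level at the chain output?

Stage 1: 40 dB above -43 dBFS, reduced 8:1 to 5 dB above → -38 dBFS.
Stage 2: -38 dBFS is 4 dB over -42 dBFS; at 4:1 that becomes 1 dB over, giving -41 dBFS.
Stage 3: -41 dBFS is 3 dB over -44 dBFS; at 5:1 that becomes 0.6 dB over, giving -43.4 dBFS.

-43.4 dBFS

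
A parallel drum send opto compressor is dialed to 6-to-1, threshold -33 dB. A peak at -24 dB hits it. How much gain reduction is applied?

7.5 dB

The signal is 9 dB above threshold.
After 6:1 compression the overshoot becomes 9/6 = 1.5 dB.
So the signal is attenuated by 9 − 1.5 = 7.5 dB.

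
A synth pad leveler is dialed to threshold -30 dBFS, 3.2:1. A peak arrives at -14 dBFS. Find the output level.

The input is 16 dB above the -30 dBFS threshold.
3.2:1 compression reduces that to 16/3.2 = 5 dB over.
That puts the output at -25 dBFS.

-25 dBFS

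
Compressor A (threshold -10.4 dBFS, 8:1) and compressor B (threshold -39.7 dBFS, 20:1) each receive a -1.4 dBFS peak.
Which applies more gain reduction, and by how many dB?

A: 9 dB over, compressed to 1.125 dB over, so 7.875 dB of GR.
B: 38.3 dB over, compressed to 1.915 dB over, so 36.385 dB of GR.
Difference: 28.51 dB in favour of B.

B, by 28.51 dB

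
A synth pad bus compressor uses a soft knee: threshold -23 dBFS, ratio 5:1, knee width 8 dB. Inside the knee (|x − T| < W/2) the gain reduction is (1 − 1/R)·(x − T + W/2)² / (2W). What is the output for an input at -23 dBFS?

x − T + W/2 = -23 − (-23) + 4 = 4.
GR = (1 − 1/5) × 4² / 16 = 0.8 × 16 / 16 = 0.8 dB.
Output = -23 − 0.8 = -23.8 dBFS.

-23.8 dBFS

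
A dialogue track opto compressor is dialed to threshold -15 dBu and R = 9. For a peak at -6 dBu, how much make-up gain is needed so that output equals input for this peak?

8 dB

Overshoot 9 dB → 9/9 = 1 dB after compression, so the compressed level is -15 + 1 = -14 dBu.
Make-up = target − compressed = -6 − (-14) = 8 dB.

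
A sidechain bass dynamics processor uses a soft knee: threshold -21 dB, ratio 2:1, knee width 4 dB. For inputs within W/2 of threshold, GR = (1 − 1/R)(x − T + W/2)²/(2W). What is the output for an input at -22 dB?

-22.0625 dB

x − T + W/2 = -22 − (-21) + 2 = 1.
GR = (1 − 1/2) × 1² / 8 = 0.5 × 1 / 8 = 0.0625 dB.
Output = -22 − 0.0625 = -22.0625 dB.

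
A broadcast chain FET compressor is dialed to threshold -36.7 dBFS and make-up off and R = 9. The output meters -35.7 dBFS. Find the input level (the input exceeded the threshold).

The compressed level sits -35.7 − (-36.7) = 1 dB over threshold.
Input overshoot = R × output overshoot = 9 dB → input = -36.7 + 9 = -27.7 dBFS.

-27.7 dBFS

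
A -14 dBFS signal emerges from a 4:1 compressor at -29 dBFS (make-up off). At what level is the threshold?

Input is 20 dB above T (since output overshoot × R = input overshoot: (-29 − T)·4 = -14 − T gives T = -34 dBFS).
Check: -34 + (-14 − (-34))/4 = -34 + 5 = -29 dBFS. ✓

-34 dBFS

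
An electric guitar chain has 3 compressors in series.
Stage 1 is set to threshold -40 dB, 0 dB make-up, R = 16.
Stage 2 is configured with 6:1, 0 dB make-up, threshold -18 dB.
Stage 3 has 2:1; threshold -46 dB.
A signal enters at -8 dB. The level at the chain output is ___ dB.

-42 dB

Stage 1: overshoot 32 dB → 32/16 = 2 dB → -38 dB.
Stage 2: -38 dB is at or below the -18 dB threshold — no compression; output -38 dB.
Stage 3: -38 dB is 8 dB over -46 dB; at 2:1 that becomes 4 dB over, giving -42 dB.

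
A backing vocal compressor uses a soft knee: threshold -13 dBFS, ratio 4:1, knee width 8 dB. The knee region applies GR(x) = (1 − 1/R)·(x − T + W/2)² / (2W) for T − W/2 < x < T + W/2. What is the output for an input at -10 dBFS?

x − T + W/2 = -10 − (-13) + 4 = 7.
GR = (1 − 1/4) × 7² / 16 = 0.75 × 49 / 16 = 2.296875 dB.
Output = -10 − 2.296875 = -12.296875 dBFS.

-12.296875 dBFS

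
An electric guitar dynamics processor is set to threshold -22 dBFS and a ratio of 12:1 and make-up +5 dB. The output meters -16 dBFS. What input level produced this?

Remove make-up: -16 − 5 = -21 dBFS.
Post-compression overshoot = -21 − (-22) = 1 dB.
Undo the ratio: input overshoot = 1 × 12 = 12 dB, giving input = -10 dBFS.

-10 dBFS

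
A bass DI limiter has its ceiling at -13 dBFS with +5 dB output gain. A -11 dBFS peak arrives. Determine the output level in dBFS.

At ∞:1, everything above -13 dBFS is held at the ceiling.
Output gain then adds 5 dB: -13 + 5 = -8 dBFS.

-8 dBFS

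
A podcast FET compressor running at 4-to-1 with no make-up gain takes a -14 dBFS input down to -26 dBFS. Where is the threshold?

-30 dBFS

Let T be the threshold. Output overshoot = (input overshoot)/R, so -26 − T = (-14 − T)/4.
4·(-26 − T) = -14 − T → 3·T = -104 − (-14) = -90.
T = -90/3 = -30 dBFS.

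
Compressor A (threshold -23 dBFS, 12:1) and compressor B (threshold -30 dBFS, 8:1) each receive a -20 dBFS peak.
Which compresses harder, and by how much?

A: GR = 3 − 3/12 = 2.75 dB.
B: GR = 10 − 10/8 = 8.75 dB.
Difference: 6 dB in favour of B.

B, by 6 dB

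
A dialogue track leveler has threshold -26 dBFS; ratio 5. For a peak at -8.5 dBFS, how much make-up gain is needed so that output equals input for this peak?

Overshoot 17.5 dB → 17.5/5 = 3.5 dB after compression, so the compressed level is -26 + 3.5 = -22.5 dBFS.
Make-up = target − compressed = -8.5 − (-22.5) = 14 dB.

14 dB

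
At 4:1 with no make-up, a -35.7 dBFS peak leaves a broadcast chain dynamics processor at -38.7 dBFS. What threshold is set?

Input is 4 dB above T (since output overshoot × R = input overshoot: (-38.7 − T)·4 = -35.7 − T gives T = -39.7 dBFS).
Check: -39.7 + (-35.7 − (-39.7))/4 = -39.7 + 1 = -38.7 dBFS. ✓

-39.7 dBFS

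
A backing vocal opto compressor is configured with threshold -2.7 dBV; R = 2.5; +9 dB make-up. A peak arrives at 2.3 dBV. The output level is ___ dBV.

The input is 5 dB above the -2.7 dBV threshold.
2.5:1 compression reduces that to 5/2.5 = 2 dB over.
Output = -2.7 + 2 = -0.7 dBV; make-up adds 9 dB, giving 8.3 dBV.

8.3 dBV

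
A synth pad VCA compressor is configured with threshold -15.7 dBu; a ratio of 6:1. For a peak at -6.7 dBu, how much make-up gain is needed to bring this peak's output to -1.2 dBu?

The peak compresses to -15.7 + 9/6 = -14.2 dBu.
To reach -1.2 dBu requires -1.2 − (-14.2) = 13 dB of make-up.

13 dB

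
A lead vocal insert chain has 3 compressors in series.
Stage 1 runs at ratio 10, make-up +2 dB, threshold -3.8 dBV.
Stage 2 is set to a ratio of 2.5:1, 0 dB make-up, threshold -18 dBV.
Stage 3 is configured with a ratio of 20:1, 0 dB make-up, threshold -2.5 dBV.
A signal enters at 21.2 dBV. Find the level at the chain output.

-10.52 dBV

Stage 1: 21.2 dBV is 25 dB over -3.8 dBV; at 10:1 that becomes 2.5 dB over, giving -1.3 dBV; +2 dB make-up → 0.7 dBV.
Stage 2: overshoot 18.7 dB → 18.7/2.5 = 7.48 dB → -10.52 dBV.
Stage 3: below threshold (-10.52 ≤ -2.5); passes unchanged; output -10.52 dBV.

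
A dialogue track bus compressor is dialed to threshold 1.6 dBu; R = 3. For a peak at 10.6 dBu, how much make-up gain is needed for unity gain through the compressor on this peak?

The peak compresses to 1.6 + 9/3 = 4.6 dBu.
To reach 10.6 dBu requires 10.6 − 4.6 = 6 dB of make-up.

6 dB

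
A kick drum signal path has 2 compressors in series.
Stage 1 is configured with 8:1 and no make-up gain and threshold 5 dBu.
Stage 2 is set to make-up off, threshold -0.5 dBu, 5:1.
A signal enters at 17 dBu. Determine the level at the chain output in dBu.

0.9 dBu

Stage 1: 12 dB above 5 dBu, reduced 8:1 to 1.5 dB above → 6.5 dBu.
Stage 2: 7 dB above -0.5 dBu, reduced 5:1 to 1.4 dB above → 0.9 dBu.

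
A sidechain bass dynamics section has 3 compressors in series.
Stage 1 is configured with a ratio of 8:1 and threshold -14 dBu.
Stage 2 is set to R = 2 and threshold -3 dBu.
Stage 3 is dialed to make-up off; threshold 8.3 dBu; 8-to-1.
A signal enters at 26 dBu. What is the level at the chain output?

Stage 1: 40 dB above -14 dBu, reduced 8:1 to 5 dB above → -9 dBu.
Stage 2: -9 dBu ≤ -3 dBu, so stage 2 doesn't engage; output -9 dBu.
Stage 3: below threshold (-9 ≤ 8.3); passes unchanged; output -9 dBu.

-9 dBu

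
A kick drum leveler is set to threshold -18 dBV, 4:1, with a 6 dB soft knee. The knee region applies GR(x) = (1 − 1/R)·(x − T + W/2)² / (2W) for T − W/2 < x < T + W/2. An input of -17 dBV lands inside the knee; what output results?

x − T + W/2 = -17 − (-18) + 3 = 4.
GR = (1 − 1/4) × 4² / 12 = 0.75 × 16 / 12 = 1 dB.
Output = -17 − 1 = -18 dBV.

-18 dBV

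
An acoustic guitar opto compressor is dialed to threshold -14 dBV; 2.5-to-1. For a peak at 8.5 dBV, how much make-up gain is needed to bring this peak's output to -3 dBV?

Overshoot 22.5 dB → 22.5/2.5 = 9 dB after compression, so the compressed level is -14 + 9 = -5 dBV.
Make-up = target − compressed = -3 − (-5) = 2 dB.

2 dB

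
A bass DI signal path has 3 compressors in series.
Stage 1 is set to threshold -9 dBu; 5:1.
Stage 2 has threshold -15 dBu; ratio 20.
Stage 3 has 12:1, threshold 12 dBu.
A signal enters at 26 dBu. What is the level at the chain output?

Stage 1: 26 dBu is 35 dB over -9 dBu; at 5:1 that becomes 7 dB over, giving -2 dBu.
Stage 2: overshoot 13 dB → 13/20 = 0.65 dB → -14.35 dBu.
Stage 3: -14.35 dBu is at or below the 12 dBu threshold — no compression; output -14.35 dBu.

-14.35 dBu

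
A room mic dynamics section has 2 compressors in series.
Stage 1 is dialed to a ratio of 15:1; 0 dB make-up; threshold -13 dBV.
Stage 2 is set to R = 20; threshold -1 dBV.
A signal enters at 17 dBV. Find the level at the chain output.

-11 dBV

Stage 1: 30 dB above -13 dBV, reduced 15:1 to 2 dB above → -11 dBV.
Stage 2: -11 dBV ≤ -1 dBV, so stage 2 doesn't engage; output -11 dBV.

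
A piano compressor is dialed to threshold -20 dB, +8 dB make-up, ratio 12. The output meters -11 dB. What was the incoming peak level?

Stripping the +8 dB make-up gives -19 dB at the gain stage.
That's 1 dB above the -20 dB threshold.
Undo the ratio: input overshoot = 1 × 12 = 12 dB, giving input = -8 dB.

-8 dB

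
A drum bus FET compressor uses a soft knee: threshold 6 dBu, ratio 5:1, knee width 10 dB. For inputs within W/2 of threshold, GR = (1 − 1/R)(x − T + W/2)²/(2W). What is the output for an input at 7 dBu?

5.56 dBu

x − T + W/2 = 7 − 6 + 5 = 6.
GR = (1 − 1/5) × 6² / 20 = 0.8 × 36 / 20 = 1.44 dB.
Output = 7 − 1.44 = 5.56 dBu.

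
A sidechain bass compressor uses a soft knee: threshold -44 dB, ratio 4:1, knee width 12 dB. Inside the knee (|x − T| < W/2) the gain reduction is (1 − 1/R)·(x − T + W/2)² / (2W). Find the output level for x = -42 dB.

x − T + W/2 = -42 − (-44) + 6 = 8.
GR = (1 − 1/4) × 8² / 24 = 0.75 × 64 / 24 = 2 dB.
Output = -42 − 2 = -44 dB.

-44 dB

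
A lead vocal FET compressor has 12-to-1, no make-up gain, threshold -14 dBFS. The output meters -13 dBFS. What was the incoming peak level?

-2 dBFS

That's 1 dB above the -14 dBFS threshold.
Before 12:1 compression the overshoot was 1 × 12 = 12 dB, so input = -14 + 12 = -2 dBFS.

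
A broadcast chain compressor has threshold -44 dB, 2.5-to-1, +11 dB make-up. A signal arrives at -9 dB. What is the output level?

-9 dB sits 35 dB over threshold.
At 2.5:1 the overshoot is divided by 2.5, leaving 14 dB above threshold.
That puts the output at -30 dB; make-up adds 11 dB, giving -19 dB.

-19 dB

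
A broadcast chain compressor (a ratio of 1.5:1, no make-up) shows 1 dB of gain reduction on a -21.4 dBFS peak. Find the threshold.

Gain reduction = -21.4 − (-22.4) = 1 dB; output overshoot = GR / (R − 1) = 1 / 0.5 = 2 dB.
Threshold = output − output overshoot = -22.4 − 2 = -24.4 dBFS.

-24.4 dBFS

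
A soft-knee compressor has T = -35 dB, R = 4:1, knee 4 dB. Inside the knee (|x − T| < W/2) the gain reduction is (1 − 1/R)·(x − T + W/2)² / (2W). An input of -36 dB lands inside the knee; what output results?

-36.09375 dB

x − T + W/2 = -36 − (-35) + 2 = 1.
GR = (1 − 1/4) × 1² / 8 = 0.75 × 1 / 8 = 0.09375 dB.
Output = -36 − 0.09375 = -36.09375 dB.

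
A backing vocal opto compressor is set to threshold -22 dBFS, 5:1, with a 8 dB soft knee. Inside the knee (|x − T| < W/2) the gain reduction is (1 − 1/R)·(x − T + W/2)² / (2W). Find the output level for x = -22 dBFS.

x − T + W/2 = -22 − (-22) + 4 = 4.
GR = (1 − 1/5) × 4² / 16 = 0.8 × 16 / 16 = 0.8 dB.
Output = -22 − 0.8 = -22.8 dBFS.

-22.8 dBFS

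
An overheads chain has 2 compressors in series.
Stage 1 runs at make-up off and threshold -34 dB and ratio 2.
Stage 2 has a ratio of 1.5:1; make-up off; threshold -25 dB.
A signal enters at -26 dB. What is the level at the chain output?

Stage 1: -26 dB is 8 dB over -34 dB; at 2:1 that becomes 4 dB over, giving -30 dB.
Stage 2: -30 dB is at or below the -25 dB threshold — no compression; output -30 dB.

-30 dB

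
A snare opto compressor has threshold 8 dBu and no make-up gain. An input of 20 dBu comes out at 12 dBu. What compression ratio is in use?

Input overshoot = 20 − 8 = 12 dB; output overshoot = 12 − 8 = 4 dB.
Ratio = 12 / 4 = 3.

3:1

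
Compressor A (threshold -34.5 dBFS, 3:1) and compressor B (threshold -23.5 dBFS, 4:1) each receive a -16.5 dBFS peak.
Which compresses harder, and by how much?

A, by 6.75 dB

A: GR = 18 − 18/3 = 12 dB.
B: GR = 7 − 7/4 = 5.25 dB.
A reduces 6.75 dB more.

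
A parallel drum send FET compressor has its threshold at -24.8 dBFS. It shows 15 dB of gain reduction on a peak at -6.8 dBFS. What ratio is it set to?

Input overshoot = -6.8 − (-24.8) = 18 dB.
Output overshoot = 18 − 15 = 3 dB.
Ratio = input overshoot / output overshoot = 18 / 3 = 6.

6:1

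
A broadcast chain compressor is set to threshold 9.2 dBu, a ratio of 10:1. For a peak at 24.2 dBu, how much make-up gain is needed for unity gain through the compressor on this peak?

Without make-up, output = threshold + overshoot/10 = 9.2 + 1.5 = 10.7 dBu.
Gap to target: 13.5 dB.

13.5 dB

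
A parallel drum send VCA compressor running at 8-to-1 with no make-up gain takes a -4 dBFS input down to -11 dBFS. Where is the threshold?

-12 dBFS

Gain reduction = -4 − (-11) = 7 dB; output overshoot = GR / (R − 1) = 7 / 7 = 1 dB.
Threshold = output − output overshoot = -11 − 1 = -12 dBFS.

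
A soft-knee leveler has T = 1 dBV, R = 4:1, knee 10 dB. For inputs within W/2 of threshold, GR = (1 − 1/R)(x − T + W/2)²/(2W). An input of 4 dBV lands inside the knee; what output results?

1.6 dBV

x − T + W/2 = 4 − 1 + 5 = 8.
GR = (1 − 1/4) × 8² / 20 = 0.75 × 64 / 20 = 2.4 dB.
Output = 4 − 2.4 = 1.6 dBV.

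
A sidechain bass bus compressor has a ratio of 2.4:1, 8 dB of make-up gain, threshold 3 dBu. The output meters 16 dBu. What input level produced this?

15 dBu

Stripping the +8 dB make-up gives 8 dBu at the gain stage.
Post-compression overshoot = 8 − 3 = 5 dB.
Before 2.4:1 compression the overshoot was 5 × 2.4 = 12 dB, so input = 3 + 12 = 15 dBu.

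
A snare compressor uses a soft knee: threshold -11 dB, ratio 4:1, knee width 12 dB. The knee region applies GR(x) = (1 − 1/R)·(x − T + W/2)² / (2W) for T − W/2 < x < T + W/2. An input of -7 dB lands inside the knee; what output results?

x − T + W/2 = -7 − (-11) + 6 = 10.
GR = (1 − 1/4) × 10² / 24 = 0.75 × 100 / 24 = 3.125 dB.
Output = -7 − 3.125 = -10.125 dB.

-10.125 dB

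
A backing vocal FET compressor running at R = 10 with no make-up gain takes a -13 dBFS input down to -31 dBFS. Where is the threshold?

Input is 20 dB above T (since output overshoot × R = input overshoot: (-31 − T)·10 = -13 − T gives T = -33 dBFS).
Check: -33 + (-13 − (-33))/10 = -33 + 2 = -31 dBFS. ✓

-33 dBFS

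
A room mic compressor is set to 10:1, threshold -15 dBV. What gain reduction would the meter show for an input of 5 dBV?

18 dB

Overshoot = 5 − (-15) = 20 dB.
At 10:1, output sits 20/10 = 2 dB above threshold.
Gain reduction = 20 − 2 = 18 dB.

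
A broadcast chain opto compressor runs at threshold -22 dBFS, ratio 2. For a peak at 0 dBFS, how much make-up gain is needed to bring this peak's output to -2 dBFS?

Overshoot 22 dB → 22/2 = 11 dB after compression, so the compressed level is -22 + 11 = -11 dBFS.
Make-up = target − compressed = -2 − (-11) = 9 dB.

9 dB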